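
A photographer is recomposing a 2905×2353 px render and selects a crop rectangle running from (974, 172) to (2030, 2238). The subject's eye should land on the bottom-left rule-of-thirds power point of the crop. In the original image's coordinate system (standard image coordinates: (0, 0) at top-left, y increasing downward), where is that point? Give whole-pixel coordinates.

x = 1326 px, y = 1549 px

Crop width = 2030 − 974 = 1056 px; one third is 352.00 px.
Crop height = 2238 − 172 = 2066 px; one third is 688.67 px.
The bottom-left point is one-third across and two-thirds down within the crop:
x = 974 + 1 × 352.00 ≈ 1326; y = 172 + 2 × 688.67 ≈ 1549.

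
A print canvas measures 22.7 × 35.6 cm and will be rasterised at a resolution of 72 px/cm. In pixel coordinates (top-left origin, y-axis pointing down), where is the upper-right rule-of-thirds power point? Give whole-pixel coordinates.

In pixels the canvas is 22.7 × 72 = 1634.4 wide and 35.6 × 72 = 2563.2 tall.
The upper-right point is two-thirds across and one-third down:
x = 2 × 1634.4/3 ≈ 1090; y = 1 × 2563.2/3 ≈ 854.

x = 1090 px, y = 854 px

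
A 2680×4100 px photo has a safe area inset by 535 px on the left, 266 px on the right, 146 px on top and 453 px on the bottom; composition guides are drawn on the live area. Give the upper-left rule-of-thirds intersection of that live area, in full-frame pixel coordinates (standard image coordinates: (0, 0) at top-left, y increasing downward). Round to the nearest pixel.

(1161, 1313)

Content width = 2680 − 535 − 266 = 1879 px; content height = 4100 − 146 − 453 = 3501 px.
Upper-left is one-third across and one-third down within the live area.
x = 535 + 1 × 1879/3 = 535 + 626.33 ≈ 1161
y = 146 + 1 × 3501/3 = 146 + 1167.00 ≈ 1313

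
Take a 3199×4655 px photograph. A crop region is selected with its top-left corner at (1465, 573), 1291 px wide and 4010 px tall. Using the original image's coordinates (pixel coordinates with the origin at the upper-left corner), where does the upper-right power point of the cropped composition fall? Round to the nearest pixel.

One third of the crop width 1291 is 430.33 px.
One third of the crop height 4010 is 1336.67 px.
The upper-right point is two-thirds across and one-third down within the crop:
x = 1465 + 2 × 430.33 ≈ 2326; y = 573 + 1 × 1336.67 ≈ 1910.

x = 2326 px, y = 1910 px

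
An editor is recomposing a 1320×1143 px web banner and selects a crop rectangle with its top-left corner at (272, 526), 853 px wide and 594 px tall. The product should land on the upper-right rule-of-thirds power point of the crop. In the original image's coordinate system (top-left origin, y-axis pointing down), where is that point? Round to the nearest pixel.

(841, 724)

One third of the crop width 853 is 284.33 px.
One third of the crop height 594 is 198.00 px.
The upper-right point is two-thirds across and one-third down within the crop:
x = 272 + 2 × 284.33 ≈ 841; y = 526 + 1 × 198.00 ≈ 724.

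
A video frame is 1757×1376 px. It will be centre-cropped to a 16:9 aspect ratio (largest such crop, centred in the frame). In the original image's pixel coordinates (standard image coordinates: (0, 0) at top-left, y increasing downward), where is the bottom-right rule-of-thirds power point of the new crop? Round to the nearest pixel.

1757/1376 < 16/9, so the 16:9 crop keeps the full width 1757 and trims height to 1757 × 9/16 = 988.31 px.
Top offset = (1376 − 988.31)/2 = 193.84 px; left offset = 0.
Bottom-right is two-thirds across and two-thirds down within the crop:
x = 0.00 + 2 × 1757.00/3 ≈ 1171; y = 193.84 + 2 × 988.31/3 ≈ 853.

x = 1171 px, y = 853 px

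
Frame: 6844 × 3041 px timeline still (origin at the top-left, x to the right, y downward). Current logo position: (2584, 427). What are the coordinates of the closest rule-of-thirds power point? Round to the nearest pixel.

x = 2281 px, y = 1014 px

Third lines: x ∈ {2281, 4563}, y ∈ {1014, 2027}.
2584 is closer to x = 2281; 427 is closer to y = 1014.
So the nearest intersection is the upper-left power point.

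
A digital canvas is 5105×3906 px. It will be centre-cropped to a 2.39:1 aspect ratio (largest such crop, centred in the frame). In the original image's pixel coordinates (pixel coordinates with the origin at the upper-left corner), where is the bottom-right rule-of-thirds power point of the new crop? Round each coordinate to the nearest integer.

x = 3403 px, y = 2309 px

5105/3906 < 2.39/1, so the 2.39:1 crop keeps the full width 5105 and trims height to 5105 × 1/2.39 = 2135.98 px.
Top offset = (3906 − 2135.98)/2 = 885.01 px; left offset = 0.
Bottom-right is two-thirds across and two-thirds down within the crop:
x = 0.00 + 2 × 5105.00/3 ≈ 3403; y = 885.01 + 2 × 2135.98/3 ≈ 2309.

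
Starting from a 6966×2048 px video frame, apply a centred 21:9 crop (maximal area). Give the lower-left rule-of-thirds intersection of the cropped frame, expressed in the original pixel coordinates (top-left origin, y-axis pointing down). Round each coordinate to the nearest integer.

6966/2048 > 21/9, so the 21:9 crop keeps the full height 2048 and trims width to 2048 × 21/9 = 4778.67 px.
Left offset = (6966 − 4778.67)/2 = 1093.67 px; top offset = 0.
Lower-left is one-third across and two-thirds down within the crop:
x = 1093.67 + 1 × 4778.67/3 ≈ 2687; y = 0.00 + 2 × 2048.00/3 ≈ 1365.

(2687, 1365)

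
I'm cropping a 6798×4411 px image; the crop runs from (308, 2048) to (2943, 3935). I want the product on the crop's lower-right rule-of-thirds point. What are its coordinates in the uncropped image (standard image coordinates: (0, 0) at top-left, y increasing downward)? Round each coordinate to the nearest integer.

Crop width = 2943 − 308 = 2635 px; one third is 878.33 px.
Crop height = 3935 − 2048 = 1887 px; one third is 629.00 px.
The lower-right point is two-thirds across and two-thirds down within the crop:
x = 308 + 2 × 878.33 ≈ 2065; y = 2048 + 2 × 629.00 ≈ 3306.

x = 2065 px, y = 3306 px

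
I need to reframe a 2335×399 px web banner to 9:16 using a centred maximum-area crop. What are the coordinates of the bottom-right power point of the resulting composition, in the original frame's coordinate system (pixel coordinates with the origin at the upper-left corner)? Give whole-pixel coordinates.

2335/399 > 9/16, so the 9:16 crop keeps the full height 399 and trims width to 399 × 9/16 = 224.44 px.
Left offset = (2335 − 224.44)/2 = 1055.28 px; top offset = 0.
Bottom-right is two-thirds across and two-thirds down within the crop:
x = 1055.28 + 2 × 224.44/3 ≈ 1205; y = 0.00 + 2 × 399.00/3 ≈ 266.

(1205, 266)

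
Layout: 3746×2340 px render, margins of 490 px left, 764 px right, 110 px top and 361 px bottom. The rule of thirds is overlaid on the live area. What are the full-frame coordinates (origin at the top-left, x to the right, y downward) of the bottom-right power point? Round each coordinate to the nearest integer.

(2151, 1356)

Content width = 3746 − 490 − 764 = 2492 px; content height = 2340 − 110 − 361 = 1869 px.
Bottom-right is two-thirds across and two-thirds down within the live area.
x = 490 + 2 × 2492/3 = 490 + 1661.33 ≈ 2151
y = 110 + 2 × 1869/3 = 110 + 1246.00 ≈ 1356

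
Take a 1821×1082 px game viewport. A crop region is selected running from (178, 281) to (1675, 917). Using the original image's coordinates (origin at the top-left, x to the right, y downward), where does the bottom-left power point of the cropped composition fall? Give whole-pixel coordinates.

(677, 705)

Crop width = 1675 − 178 = 1497 px; one third is 499.00 px.
Crop height = 917 − 281 = 636 px; one third is 212.00 px.
The bottom-left point is one-third across and two-thirds down within the crop:
x = 178 + 1 × 499.00 ≈ 677; y = 281 + 2 × 212.00 ≈ 705.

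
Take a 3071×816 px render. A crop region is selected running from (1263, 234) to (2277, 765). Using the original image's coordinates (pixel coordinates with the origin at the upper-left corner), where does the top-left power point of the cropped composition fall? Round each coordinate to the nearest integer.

(1601, 411)

Crop width = 2277 − 1263 = 1014 px; one third is 338.00 px.
Crop height = 765 − 234 = 531 px; one third is 177.00 px.
The top-left point is one-third across and one-third down within the crop:
x = 1263 + 1 × 338.00 ≈ 1601; y = 234 + 1 × 177.00 ≈ 411.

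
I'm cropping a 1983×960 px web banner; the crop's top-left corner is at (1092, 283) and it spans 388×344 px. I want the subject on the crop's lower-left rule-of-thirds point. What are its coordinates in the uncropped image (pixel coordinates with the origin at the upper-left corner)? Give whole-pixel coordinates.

One third of the crop width 388 is 129.33 px.
One third of the crop height 344 is 114.67 px.
The lower-left point is one-third across and two-thirds down within the crop:
x = 1092 + 1 × 129.33 ≈ 1221; y = 283 + 2 × 114.67 ≈ 512.

(1221, 512)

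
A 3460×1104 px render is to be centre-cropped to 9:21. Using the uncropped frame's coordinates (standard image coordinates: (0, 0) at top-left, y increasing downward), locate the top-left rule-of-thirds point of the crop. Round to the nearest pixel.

3460/1104 > 9/21, so the 9:21 crop keeps the full height 1104 and trims width to 1104 × 9/21 = 473.14 px.
Left offset = (3460 − 473.14)/2 = 1493.43 px; top offset = 0.
Top-left is one-third across and one-third down within the crop:
x = 1493.43 + 1 × 473.14/3 ≈ 1651; y = 0.00 + 1 × 1104.00/3 ≈ 368.

(1651, 368)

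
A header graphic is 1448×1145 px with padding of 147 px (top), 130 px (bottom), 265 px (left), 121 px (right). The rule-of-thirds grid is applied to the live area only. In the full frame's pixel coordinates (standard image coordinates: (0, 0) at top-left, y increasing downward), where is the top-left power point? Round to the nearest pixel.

x = 619 px, y = 436 px

Content width = 1448 − 265 − 121 = 1062 px; content height = 1145 − 147 − 130 = 868 px.
Top-left is one-third across and one-third down within the live area.
x = 265 + 1 × 1062/3 = 265 + 354.00 ≈ 619
y = 147 + 1 × 868/3 = 147 + 289.33 ≈ 436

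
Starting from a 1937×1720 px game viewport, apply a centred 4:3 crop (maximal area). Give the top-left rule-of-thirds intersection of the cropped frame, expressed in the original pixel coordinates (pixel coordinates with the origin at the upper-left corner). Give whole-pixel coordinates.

1937/1720 < 4/3, so the 4:3 crop keeps the full width 1937 and trims height to 1937 × 3/4 = 1452.75 px.
Top offset = (1720 − 1452.75)/2 = 133.62 px; left offset = 0.
Top-left is one-third across and one-third down within the crop:
x = 0.00 + 1 × 1937.00/3 ≈ 646; y = 133.62 + 1 × 1452.75/3 ≈ 618.

x = 646 px, y = 618 px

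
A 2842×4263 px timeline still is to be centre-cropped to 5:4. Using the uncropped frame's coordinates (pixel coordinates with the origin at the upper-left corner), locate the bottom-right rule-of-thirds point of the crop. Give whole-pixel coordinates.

2842/4263 < 5/4, so the 5:4 crop keeps the full width 2842 and trims height to 2842 × 4/5 = 2273.60 px.
Top offset = (4263 − 2273.60)/2 = 994.70 px; left offset = 0.
Bottom-right is two-thirds across and two-thirds down within the crop:
x = 0.00 + 2 × 2842.00/3 ≈ 1895; y = 994.70 + 2 × 2273.60/3 ≈ 2510.

(1895, 2510)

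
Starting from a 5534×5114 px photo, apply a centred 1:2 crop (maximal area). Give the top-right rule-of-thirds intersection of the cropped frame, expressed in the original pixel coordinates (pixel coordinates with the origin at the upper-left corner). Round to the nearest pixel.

x = 3193 px, y = 1705 px

5534/5114 > 1/2, so the 1:2 crop keeps the full height 5114 and trims width to 5114 × 1/2 = 2557.00 px.
Left offset = (5534 − 2557.00)/2 = 1488.50 px; top offset = 0.
Top-right is two-thirds across and one-third down within the crop:
x = 1488.50 + 2 × 2557.00/3 ≈ 3193; y = 0.00 + 1 × 5114.00/3 ≈ 1705.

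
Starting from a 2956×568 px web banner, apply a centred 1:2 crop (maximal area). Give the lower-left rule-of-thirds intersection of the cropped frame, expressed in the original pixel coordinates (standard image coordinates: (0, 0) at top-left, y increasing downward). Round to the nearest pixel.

(1431, 379)

2956/568 > 1/2, so the 1:2 crop keeps the full height 568 and trims width to 568 × 1/2 = 284.00 px.
Left offset = (2956 − 284.00)/2 = 1336.00 px; top offset = 0.
Lower-left is one-third across and two-thirds down within the crop:
x = 1336.00 + 1 × 284.00/3 ≈ 1431; y = 0.00 + 2 × 568.00/3 ≈ 379.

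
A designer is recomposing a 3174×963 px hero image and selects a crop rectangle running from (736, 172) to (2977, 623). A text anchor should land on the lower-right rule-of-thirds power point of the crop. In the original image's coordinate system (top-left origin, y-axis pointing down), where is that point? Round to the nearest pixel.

Crop width = 2977 − 736 = 2241 px; one third is 747.00 px.
Crop height = 623 − 172 = 451 px; one third is 150.33 px.
The lower-right point is two-thirds across and two-thirds down within the crop:
x = 736 + 2 × 747.00 ≈ 2230; y = 172 + 2 × 150.33 ≈ 473.

(2230, 473)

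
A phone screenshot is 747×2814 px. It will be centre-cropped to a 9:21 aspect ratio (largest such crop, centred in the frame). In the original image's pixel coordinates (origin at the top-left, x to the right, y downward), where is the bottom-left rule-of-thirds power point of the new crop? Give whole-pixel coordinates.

(249, 1698)

747/2814 < 9/21, so the 9:21 crop keeps the full width 747 and trims height to 747 × 21/9 = 1743.00 px.
Top offset = (2814 − 1743.00)/2 = 535.50 px; left offset = 0.
Bottom-left is one-third across and two-thirds down within the crop:
x = 0.00 + 1 × 747.00/3 ≈ 249; y = 535.50 + 2 × 1743.00/3 ≈ 1698.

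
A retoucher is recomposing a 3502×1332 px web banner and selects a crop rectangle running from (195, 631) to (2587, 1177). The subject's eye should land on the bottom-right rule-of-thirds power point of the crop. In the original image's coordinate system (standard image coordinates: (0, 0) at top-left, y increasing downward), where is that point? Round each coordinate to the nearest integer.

Crop width = 2587 − 195 = 2392 px; one third is 797.33 px.
Crop height = 1177 − 631 = 546 px; one third is 182.00 px.
The bottom-right point is two-thirds across and two-thirds down within the crop:
x = 195 + 2 × 797.33 ≈ 1790; y = 631 + 2 × 182.00 ≈ 995.

(1790, 995)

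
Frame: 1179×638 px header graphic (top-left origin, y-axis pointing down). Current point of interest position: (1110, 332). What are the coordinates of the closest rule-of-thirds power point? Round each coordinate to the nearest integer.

x = 786 px, y = 425 px

Third lines: x ∈ {393, 786}, y ∈ {213, 425}.
1110 is closer to x = 786; 332 is closer to y = 425.
So the nearest intersection is the lower-right power point.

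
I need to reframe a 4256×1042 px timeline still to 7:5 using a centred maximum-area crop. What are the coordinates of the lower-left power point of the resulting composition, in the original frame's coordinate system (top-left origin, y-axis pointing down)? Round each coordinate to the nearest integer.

4256/1042 > 7/5, so the 7:5 crop keeps the full height 1042 and trims width to 1042 × 7/5 = 1458.80 px.
Left offset = (4256 − 1458.80)/2 = 1398.60 px; top offset = 0.
Lower-left is one-third across and two-thirds down within the crop:
x = 1398.60 + 1 × 1458.80/3 ≈ 1885; y = 0.00 + 2 × 1042.00/3 ≈ 695.

x = 1885 px, y = 695 px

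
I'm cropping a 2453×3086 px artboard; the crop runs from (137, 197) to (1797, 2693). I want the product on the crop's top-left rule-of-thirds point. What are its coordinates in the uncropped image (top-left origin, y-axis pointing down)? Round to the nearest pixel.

Crop width = 1797 − 137 = 1660 px; one third is 553.33 px.
Crop height = 2693 − 197 = 2496 px; one third is 832.00 px.
The top-left point is one-third across and one-third down within the crop:
x = 137 + 1 × 553.33 ≈ 690; y = 197 + 1 × 832.00 ≈ 1029.

x = 690 px, y = 1029 px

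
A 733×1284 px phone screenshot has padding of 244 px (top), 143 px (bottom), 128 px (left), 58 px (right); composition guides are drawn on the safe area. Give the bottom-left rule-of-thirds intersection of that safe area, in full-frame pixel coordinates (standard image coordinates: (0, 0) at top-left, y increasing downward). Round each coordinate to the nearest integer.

x = 310 px, y = 842 px

Content width = 733 − 128 − 58 = 547 px; content height = 1284 − 244 − 143 = 897 px.
Bottom-left is one-third across and two-thirds down within the safe area.
x = 128 + 1 × 547/3 = 128 + 182.33 ≈ 310
y = 244 + 2 × 897/3 = 244 + 598.00 ≈ 842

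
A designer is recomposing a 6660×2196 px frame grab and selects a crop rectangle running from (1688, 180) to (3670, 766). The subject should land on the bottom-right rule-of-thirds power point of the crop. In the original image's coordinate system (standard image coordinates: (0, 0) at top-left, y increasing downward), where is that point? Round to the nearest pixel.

Crop width = 3670 − 1688 = 1982 px; one third is 660.67 px.
Crop height = 766 − 180 = 586 px; one third is 195.33 px.
The bottom-right point is two-thirds across and two-thirds down within the crop:
x = 1688 + 2 × 660.67 ≈ 3009; y = 180 + 2 × 195.33 ≈ 571.

x = 3009 px, y = 571 px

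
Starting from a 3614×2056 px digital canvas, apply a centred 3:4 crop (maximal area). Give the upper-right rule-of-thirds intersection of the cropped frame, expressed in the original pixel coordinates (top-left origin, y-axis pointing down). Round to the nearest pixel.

3614/2056 > 3/4, so the 3:4 crop keeps the full height 2056 and trims width to 2056 × 3/4 = 1542.00 px.
Left offset = (3614 − 1542.00)/2 = 1036.00 px; top offset = 0.
Upper-right is two-thirds across and one-third down within the crop:
x = 1036.00 + 2 × 1542.00/3 ≈ 2064; y = 0.00 + 1 × 2056.00/3 ≈ 685.

(2064, 685)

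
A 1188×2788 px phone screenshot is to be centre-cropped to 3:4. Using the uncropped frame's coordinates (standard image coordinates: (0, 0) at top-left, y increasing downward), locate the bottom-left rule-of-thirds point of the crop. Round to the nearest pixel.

x = 396 px, y = 1658 px

1188/2788 < 3/4, so the 3:4 crop keeps the full width 1188 and trims height to 1188 × 4/3 = 1584.00 px.
Top offset = (2788 − 1584.00)/2 = 602.00 px; left offset = 0.
Bottom-left is one-third across and two-thirds down within the crop:
x = 0.00 + 1 × 1188.00/3 ≈ 396; y = 602.00 + 2 × 1584.00/3 ≈ 1658.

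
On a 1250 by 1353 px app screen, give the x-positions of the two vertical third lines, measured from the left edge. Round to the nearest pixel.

1250 / 3 = 416.67, so the vertical lines sit at one and two thirds of 1250.

x = 417 px and x = 833 px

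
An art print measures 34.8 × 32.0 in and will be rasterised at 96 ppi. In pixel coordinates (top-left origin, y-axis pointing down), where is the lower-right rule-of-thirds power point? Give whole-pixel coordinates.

In pixels the canvas is 34.8 × 96 = 3340.8 wide and 32.0 × 96 = 3072 tall.
The lower-right point is two-thirds across and two-thirds down:
x = 2 × 3340.8/3 ≈ 2227; y = 2 × 3072/3 ≈ 2048.

x = 2227 px, y = 2048 px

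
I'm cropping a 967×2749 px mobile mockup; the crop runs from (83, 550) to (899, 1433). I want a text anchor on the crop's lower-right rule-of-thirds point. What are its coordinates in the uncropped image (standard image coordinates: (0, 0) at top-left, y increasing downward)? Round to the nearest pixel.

(627, 1139)

Crop width = 899 − 83 = 816 px; one third is 272.00 px.
Crop height = 1433 − 550 = 883 px; one third is 294.33 px.
The lower-right point is two-thirds across and two-thirds down within the crop:
x = 83 + 2 × 272.00 ≈ 627; y = 550 + 2 × 294.33 ≈ 1139.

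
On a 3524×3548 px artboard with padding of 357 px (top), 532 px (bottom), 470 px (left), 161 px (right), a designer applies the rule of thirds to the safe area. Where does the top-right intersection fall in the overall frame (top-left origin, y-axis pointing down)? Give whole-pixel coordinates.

Content width = 3524 − 470 − 161 = 2893 px; content height = 3548 − 357 − 532 = 2659 px.
Top-right is two-thirds across and one-third down within the safe area.
x = 470 + 2 × 2893/3 = 470 + 1928.67 ≈ 2399
y = 357 + 1 × 2659/3 = 357 + 886.33 ≈ 1243

(2399, 1243)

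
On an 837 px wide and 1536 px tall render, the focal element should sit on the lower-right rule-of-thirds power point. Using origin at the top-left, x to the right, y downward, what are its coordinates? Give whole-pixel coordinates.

(558, 1024)

The lower-right point sits two-thirds of the way across and two-thirds of the way down.
x = 2 × 837/3 ≈ 558; y = 2 × 1536/3 ≈ 1024.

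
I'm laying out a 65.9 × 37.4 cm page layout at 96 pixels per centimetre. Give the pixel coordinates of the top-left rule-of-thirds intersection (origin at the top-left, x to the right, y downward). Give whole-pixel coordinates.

(2109, 1197)

In pixels the canvas is 65.9 × 96 = 6326.4 wide and 37.4 × 96 = 3590.4 tall.
The top-left point is one-third across and one-third down:
x = 1 × 6326.4/3 ≈ 2109; y = 1 × 3590.4/3 ≈ 1197.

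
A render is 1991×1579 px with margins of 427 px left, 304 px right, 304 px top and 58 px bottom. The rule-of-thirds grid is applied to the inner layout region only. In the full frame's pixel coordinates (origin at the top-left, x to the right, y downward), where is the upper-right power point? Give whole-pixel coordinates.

x = 1267 px, y = 710 px

Content width = 1991 − 427 − 304 = 1260 px; content height = 1579 − 304 − 58 = 1217 px.
Upper-right is two-thirds across and one-third down within the inner layout region.
x = 427 + 2 × 1260/3 = 427 + 840.00 ≈ 1267
y = 304 + 1 × 1217/3 = 304 + 405.67 ≈ 710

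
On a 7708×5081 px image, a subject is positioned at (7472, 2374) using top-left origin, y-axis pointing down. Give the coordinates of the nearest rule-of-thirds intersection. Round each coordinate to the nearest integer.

Third lines: x ∈ {2569, 5139}, y ∈ {1694, 3387}.
7472 is closer to x = 5139; 2374 is closer to y = 1694.
So the nearest intersection is the upper-right power point.

(5139, 1694)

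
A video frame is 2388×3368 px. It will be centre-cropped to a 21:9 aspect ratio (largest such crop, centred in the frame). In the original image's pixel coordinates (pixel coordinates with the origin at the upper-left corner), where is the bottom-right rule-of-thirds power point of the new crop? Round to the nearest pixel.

(1592, 1855)

2388/3368 < 21/9, so the 21:9 crop keeps the full width 2388 and trims height to 2388 × 9/21 = 1023.43 px.
Top offset = (3368 − 1023.43)/2 = 1172.29 px; left offset = 0.
Bottom-right is two-thirds across and two-thirds down within the crop:
x = 0.00 + 2 × 2388.00/3 ≈ 1592; y = 1172.29 + 2 × 1023.43/3 ≈ 1855.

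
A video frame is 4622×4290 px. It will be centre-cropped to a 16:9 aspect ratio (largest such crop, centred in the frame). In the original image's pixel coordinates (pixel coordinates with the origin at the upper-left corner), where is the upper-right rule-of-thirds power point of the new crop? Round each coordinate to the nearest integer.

(3081, 1712)

4622/4290 < 16/9, so the 16:9 crop keeps the full width 4622 and trims height to 4622 × 9/16 = 2599.88 px.
Top offset = (4290 − 2599.88)/2 = 845.06 px; left offset = 0.
Upper-right is two-thirds across and one-third down within the crop:
x = 0.00 + 2 × 4622.00/3 ≈ 3081; y = 845.06 + 1 × 2599.88/3 ≈ 1712.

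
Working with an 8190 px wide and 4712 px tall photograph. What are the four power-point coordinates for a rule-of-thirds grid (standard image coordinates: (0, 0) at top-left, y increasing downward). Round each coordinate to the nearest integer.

(2730, 1571), (5460, 1571), (2730, 3141), (5460, 3141)

One third of 8190 is 2730; one third of 4712 is 1570.67.
Vertical third lines at x = 2730 and x = 5460; horizontal third lines at y = 1571 and y = 3141.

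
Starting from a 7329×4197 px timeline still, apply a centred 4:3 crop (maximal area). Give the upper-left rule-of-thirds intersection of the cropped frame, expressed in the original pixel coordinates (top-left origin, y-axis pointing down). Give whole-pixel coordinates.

7329/4197 > 4/3, so the 4:3 crop keeps the full height 4197 and trims width to 4197 × 4/3 = 5596.00 px.
Left offset = (7329 − 5596.00)/2 = 866.50 px; top offset = 0.
Upper-left is one-third across and one-third down within the crop:
x = 866.50 + 1 × 5596.00/3 ≈ 2732; y = 0.00 + 1 × 4197.00/3 ≈ 1399.

x = 2732 px, y = 1399 px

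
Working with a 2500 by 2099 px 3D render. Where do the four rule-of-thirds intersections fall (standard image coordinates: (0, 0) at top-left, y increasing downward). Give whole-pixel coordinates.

(833, 700), (1667, 700), (833, 1399), (1667, 1399)

One third of 2500 is 833.33; one third of 2099 is 699.67.
Vertical third lines at x = 833 and x = 1667; horizontal third lines at y = 700 and y = 1399.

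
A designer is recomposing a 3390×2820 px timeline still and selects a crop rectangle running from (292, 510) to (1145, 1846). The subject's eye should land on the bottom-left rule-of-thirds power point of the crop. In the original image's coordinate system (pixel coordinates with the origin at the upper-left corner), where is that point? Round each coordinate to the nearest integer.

x = 576 px, y = 1401 px

Crop width = 1145 − 292 = 853 px; one third is 284.33 px.
Crop height = 1846 − 510 = 1336 px; one third is 445.33 px.
The bottom-left point is one-third across and two-thirds down within the crop:
x = 292 + 1 × 284.33 ≈ 576; y = 510 + 2 × 445.33 ≈ 1401.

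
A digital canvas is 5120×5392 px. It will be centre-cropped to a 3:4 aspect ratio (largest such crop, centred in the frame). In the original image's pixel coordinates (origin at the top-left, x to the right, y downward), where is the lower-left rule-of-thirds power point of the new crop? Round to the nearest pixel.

(1886, 3595)

5120/5392 > 3/4, so the 3:4 crop keeps the full height 5392 and trims width to 5392 × 3/4 = 4044.00 px.
Left offset = (5120 − 4044.00)/2 = 538.00 px; top offset = 0.
Lower-left is one-third across and two-thirds down within the crop:
x = 538.00 + 1 × 4044.00/3 ≈ 1886; y = 0.00 + 2 × 5392.00/3 ≈ 3595.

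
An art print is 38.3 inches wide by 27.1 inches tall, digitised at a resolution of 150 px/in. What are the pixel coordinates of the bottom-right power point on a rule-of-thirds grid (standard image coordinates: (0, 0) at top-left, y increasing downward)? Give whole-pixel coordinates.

In pixels the canvas is 38.3 × 150 = 5745 wide and 27.1 × 150 = 4065 tall.
The bottom-right point is two-thirds across and two-thirds down:
x = 2 × 5745/3 ≈ 3830; y = 2 × 4065/3 ≈ 2710.

x = 3830 px, y = 2710 px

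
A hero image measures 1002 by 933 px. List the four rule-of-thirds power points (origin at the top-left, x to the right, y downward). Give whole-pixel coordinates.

One third of 1002 is 334; one third of 933 is 311.
Vertical third lines at x = 334 and x = 668; horizontal third lines at y = 311 and y = 622.

(334, 311), (668, 311), (334, 622), (668, 622)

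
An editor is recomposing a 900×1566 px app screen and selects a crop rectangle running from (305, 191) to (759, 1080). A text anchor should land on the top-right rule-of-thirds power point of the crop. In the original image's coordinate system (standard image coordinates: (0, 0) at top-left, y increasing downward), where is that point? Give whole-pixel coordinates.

(608, 487)

Crop width = 759 − 305 = 454 px; one third is 151.33 px.
Crop height = 1080 − 191 = 889 px; one third is 296.33 px.
The top-right point is two-thirds across and one-third down within the crop:
x = 305 + 2 × 151.33 ≈ 608; y = 191 + 1 × 296.33 ≈ 487.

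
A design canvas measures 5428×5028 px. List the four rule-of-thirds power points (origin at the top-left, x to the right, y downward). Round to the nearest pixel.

(1809, 1676), (3619, 1676), (1809, 3352), (3619, 3352)

One third of 5428 is 1809.33; one third of 5028 is 1676.
Vertical third lines at x = 1809 and x = 3619; horizontal third lines at y = 1676 and y = 3352.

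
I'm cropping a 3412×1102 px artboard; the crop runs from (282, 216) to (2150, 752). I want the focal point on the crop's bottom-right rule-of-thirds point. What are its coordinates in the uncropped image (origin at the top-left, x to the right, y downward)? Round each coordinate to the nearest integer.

(1527, 573)

Crop width = 2150 − 282 = 1868 px; one third is 622.67 px.
Crop height = 752 − 216 = 536 px; one third is 178.67 px.
The bottom-right point is two-thirds across and two-thirds down within the crop:
x = 282 + 2 × 622.67 ≈ 1527; y = 216 + 2 × 178.67 ≈ 573.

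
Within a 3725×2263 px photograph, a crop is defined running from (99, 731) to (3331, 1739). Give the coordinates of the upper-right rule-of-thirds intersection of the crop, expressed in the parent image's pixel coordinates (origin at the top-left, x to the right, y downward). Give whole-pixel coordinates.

(2254, 1067)

Crop width = 3331 − 99 = 3232 px; one third is 1077.33 px.
Crop height = 1739 − 731 = 1008 px; one third is 336.00 px.
The upper-right point is two-thirds across and one-third down within the crop:
x = 99 + 2 × 1077.33 ≈ 2254; y = 731 + 1 × 336.00 ≈ 1067.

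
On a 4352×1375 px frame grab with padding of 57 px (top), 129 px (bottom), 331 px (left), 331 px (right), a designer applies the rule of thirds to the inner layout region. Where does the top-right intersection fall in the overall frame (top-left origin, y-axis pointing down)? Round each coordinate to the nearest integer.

(2791, 453)

Content width = 4352 − 331 − 331 = 3690 px; content height = 1375 − 57 − 129 = 1189 px.
Top-right is two-thirds across and one-third down within the inner layout region.
x = 331 + 2 × 3690/3 = 331 + 2460.00 ≈ 2791
y = 57 + 1 × 1189/3 = 57 + 396.33 ≈ 453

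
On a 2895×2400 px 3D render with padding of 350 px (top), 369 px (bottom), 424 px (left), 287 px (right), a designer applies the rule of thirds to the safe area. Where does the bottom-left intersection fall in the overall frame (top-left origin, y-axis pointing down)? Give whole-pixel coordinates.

x = 1152 px, y = 1471 px

Content width = 2895 − 424 − 287 = 2184 px; content height = 2400 − 350 − 369 = 1681 px.
Bottom-left is one-third across and two-thirds down within the safe area.
x = 424 + 1 × 2184/3 = 424 + 728.00 ≈ 1152
y = 350 + 2 × 1681/3 = 350 + 1120.67 ≈ 1471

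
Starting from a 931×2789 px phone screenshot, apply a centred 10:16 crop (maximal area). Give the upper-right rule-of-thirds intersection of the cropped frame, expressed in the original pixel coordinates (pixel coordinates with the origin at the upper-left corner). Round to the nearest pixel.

x = 621 px, y = 1146 px

931/2789 < 10/16, so the 10:16 crop keeps the full width 931 and trims height to 931 × 16/10 = 1489.60 px.
Top offset = (2789 − 1489.60)/2 = 649.70 px; left offset = 0.
Upper-right is two-thirds across and one-third down within the crop:
x = 0.00 + 2 × 931.00/3 ≈ 621; y = 649.70 + 1 × 1489.60/3 ≈ 1146.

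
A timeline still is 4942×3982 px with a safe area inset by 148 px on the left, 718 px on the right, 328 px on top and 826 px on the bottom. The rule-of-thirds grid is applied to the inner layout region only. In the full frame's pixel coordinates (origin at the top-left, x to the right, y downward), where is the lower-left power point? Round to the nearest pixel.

(1507, 2213)

Content width = 4942 − 148 − 718 = 4076 px; content height = 3982 − 328 − 826 = 2828 px.
Lower-left is one-third across and two-thirds down within the inner layout region.
x = 148 + 1 × 4076/3 = 148 + 1358.67 ≈ 1507
y = 328 + 2 × 2828/3 = 328 + 1885.33 ≈ 2213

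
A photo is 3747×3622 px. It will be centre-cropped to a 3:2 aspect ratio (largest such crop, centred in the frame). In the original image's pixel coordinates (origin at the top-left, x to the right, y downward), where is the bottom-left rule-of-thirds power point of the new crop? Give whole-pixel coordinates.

(1249, 2227)

3747/3622 < 3/2, so the 3:2 crop keeps the full width 3747 and trims height to 3747 × 2/3 = 2498.00 px.
Top offset = (3622 − 2498.00)/2 = 562.00 px; left offset = 0.
Bottom-left is one-third across and two-thirds down within the crop:
x = 0.00 + 1 × 3747.00/3 ≈ 1249; y = 562.00 + 2 × 2498.00/3 ≈ 2227.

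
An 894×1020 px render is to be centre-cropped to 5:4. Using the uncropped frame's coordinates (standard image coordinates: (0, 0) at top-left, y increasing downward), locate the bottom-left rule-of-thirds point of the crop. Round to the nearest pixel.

894/1020 < 5/4, so the 5:4 crop keeps the full width 894 and trims height to 894 × 4/5 = 715.20 px.
Top offset = (1020 − 715.20)/2 = 152.40 px; left offset = 0.
Bottom-left is one-third across and two-thirds down within the crop:
x = 0.00 + 1 × 894.00/3 ≈ 298; y = 152.40 + 2 × 715.20/3 ≈ 629.

x = 298 px, y = 629 px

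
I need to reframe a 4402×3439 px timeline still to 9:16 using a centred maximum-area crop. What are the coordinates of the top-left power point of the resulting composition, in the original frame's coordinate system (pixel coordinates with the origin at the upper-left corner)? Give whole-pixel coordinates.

x = 1879 px, y = 1146 px

4402/3439 > 9/16, so the 9:16 crop keeps the full height 3439 and trims width to 3439 × 9/16 = 1934.44 px.
Left offset = (4402 − 1934.44)/2 = 1233.78 px; top offset = 0.
Top-left is one-third across and one-third down within the crop:
x = 1233.78 + 1 × 1934.44/3 ≈ 1879; y = 0.00 + 1 × 3439.00/3 ≈ 1146.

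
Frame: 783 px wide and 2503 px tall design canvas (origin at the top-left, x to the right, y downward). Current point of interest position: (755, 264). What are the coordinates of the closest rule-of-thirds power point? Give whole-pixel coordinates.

Third lines: x ∈ {261, 522}, y ∈ {834, 1669}.
755 is closer to x = 522; 264 is closer to y = 834.
So the nearest intersection is the upper-right power point.

(522, 834)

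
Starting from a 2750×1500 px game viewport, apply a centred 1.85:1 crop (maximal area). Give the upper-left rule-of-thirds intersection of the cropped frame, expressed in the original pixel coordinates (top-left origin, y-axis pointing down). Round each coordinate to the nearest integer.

x = 917 px, y = 502 px

2750/1500 < 1.85/1, so the 1.85:1 crop keeps the full width 2750 and trims height to 2750 × 1/1.85 = 1486.49 px.
Top offset = (1500 − 1486.49)/2 = 6.76 px; left offset = 0.
Upper-left is one-third across and one-third down within the crop:
x = 0.00 + 1 × 2750.00/3 ≈ 917; y = 6.76 + 1 × 1486.49/3 ≈ 502.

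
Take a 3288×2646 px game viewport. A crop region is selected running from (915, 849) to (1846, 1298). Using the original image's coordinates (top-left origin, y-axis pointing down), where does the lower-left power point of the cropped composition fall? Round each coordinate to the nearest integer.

(1225, 1148)

Crop width = 1846 − 915 = 931 px; one third is 310.33 px.
Crop height = 1298 − 849 = 449 px; one third is 149.67 px.
The lower-left point is one-third across and two-thirds down within the crop:
x = 915 + 1 × 310.33 ≈ 1225; y = 849 + 2 × 149.67 ≈ 1148.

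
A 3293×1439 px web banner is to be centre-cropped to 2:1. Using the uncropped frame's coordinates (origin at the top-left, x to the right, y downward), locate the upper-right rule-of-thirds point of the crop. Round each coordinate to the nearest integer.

3293/1439 > 2/1, so the 2:1 crop keeps the full height 1439 and trims width to 1439 × 2/1 = 2878.00 px.
Left offset = (3293 − 2878.00)/2 = 207.50 px; top offset = 0.
Upper-right is two-thirds across and one-third down within the crop:
x = 207.50 + 2 × 2878.00/3 ≈ 2126; y = 0.00 + 1 × 1439.00/3 ≈ 480.

(2126, 480)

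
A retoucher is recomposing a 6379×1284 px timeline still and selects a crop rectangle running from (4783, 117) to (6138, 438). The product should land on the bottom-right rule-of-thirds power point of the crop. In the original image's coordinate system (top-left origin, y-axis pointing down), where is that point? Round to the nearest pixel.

x = 5686 px, y = 331 px

Crop width = 6138 − 4783 = 1355 px; one third is 451.67 px.
Crop height = 438 − 117 = 321 px; one third is 107.00 px.
The bottom-right point is two-thirds across and two-thirds down within the crop:
x = 4783 + 2 × 451.67 ≈ 5686; y = 117 + 2 × 107.00 ≈ 331.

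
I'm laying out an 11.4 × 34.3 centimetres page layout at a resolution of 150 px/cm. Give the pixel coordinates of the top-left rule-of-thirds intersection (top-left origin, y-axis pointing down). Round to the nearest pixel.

(570, 1715)

In pixels the canvas is 11.4 × 150 = 1710 wide and 34.3 × 150 = 5145 tall.
The top-left point is one-third across and one-third down:
x = 1 × 1710/3 ≈ 570; y = 1 × 5145/3 ≈ 1715.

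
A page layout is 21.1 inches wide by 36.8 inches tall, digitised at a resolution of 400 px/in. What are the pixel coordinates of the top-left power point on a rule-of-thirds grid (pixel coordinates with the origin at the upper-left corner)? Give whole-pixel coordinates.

(2813, 4907)

In pixels the canvas is 21.1 × 400 = 8440 wide and 36.8 × 400 = 14720 tall.
The top-left point is one-third across and one-third down:
x = 1 × 8440/3 ≈ 2813; y = 1 × 14720/3 ≈ 4907.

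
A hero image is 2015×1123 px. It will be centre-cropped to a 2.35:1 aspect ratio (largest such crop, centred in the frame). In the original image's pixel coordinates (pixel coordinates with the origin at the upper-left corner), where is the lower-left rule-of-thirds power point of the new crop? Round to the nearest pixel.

2015/1123 < 2.35/1, so the 2.35:1 crop keeps the full width 2015 and trims height to 2015 × 1/2.35 = 857.45 px.
Top offset = (1123 − 857.45)/2 = 132.78 px; left offset = 0.
Lower-left is one-third across and two-thirds down within the crop:
x = 0.00 + 1 × 2015.00/3 ≈ 672; y = 132.78 + 2 × 857.45/3 ≈ 704.

(672, 704)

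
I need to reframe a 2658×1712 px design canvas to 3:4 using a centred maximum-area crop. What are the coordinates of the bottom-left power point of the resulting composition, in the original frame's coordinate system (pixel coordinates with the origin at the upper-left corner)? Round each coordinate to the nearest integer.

2658/1712 > 3/4, so the 3:4 crop keeps the full height 1712 and trims width to 1712 × 3/4 = 1284.00 px.
Left offset = (2658 − 1284.00)/2 = 687.00 px; top offset = 0.
Bottom-left is one-third across and two-thirds down within the crop:
x = 687.00 + 1 × 1284.00/3 ≈ 1115; y = 0.00 + 2 × 1712.00/3 ≈ 1141.

x = 1115 px, y = 1141 px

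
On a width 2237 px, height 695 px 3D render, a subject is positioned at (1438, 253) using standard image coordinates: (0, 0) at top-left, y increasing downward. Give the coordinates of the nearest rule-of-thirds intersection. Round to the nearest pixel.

Third lines: x ∈ {746, 1491}, y ∈ {232, 463}.
1438 is closer to x = 1491; 253 is closer to y = 232.
So the nearest intersection is the upper-right power point.

(1491, 232)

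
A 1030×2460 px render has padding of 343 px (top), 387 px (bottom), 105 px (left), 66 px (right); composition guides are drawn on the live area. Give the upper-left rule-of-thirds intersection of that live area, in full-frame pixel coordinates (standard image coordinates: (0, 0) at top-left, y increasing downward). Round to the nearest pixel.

Content width = 1030 − 105 − 66 = 859 px; content height = 2460 − 343 − 387 = 1730 px.
Upper-left is one-third across and one-third down within the live area.
x = 105 + 1 × 859/3 = 105 + 286.33 ≈ 391
y = 343 + 1 × 1730/3 = 343 + 576.67 ≈ 920

(391, 920)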